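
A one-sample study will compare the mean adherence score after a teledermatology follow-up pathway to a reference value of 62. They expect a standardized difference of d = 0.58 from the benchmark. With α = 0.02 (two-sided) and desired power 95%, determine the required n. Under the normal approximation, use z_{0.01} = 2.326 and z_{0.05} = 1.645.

n = 47

For a one-sample test: n = ((z_{α/2} + z_β) / d)².
z_{α/2} + z_β = 2.326 + 1.645 = 3.971.
n = (3.971 / 0.58)² = 6.847² = 46.88.
Round up.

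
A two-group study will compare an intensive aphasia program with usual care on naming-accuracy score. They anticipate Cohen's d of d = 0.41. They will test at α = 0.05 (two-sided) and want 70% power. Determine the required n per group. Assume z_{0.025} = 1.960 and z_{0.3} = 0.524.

n = 74 per group

For two independent groups with equal n: n = 2·((z_{α/2} + z_β) / d)².
z_{α/2} + z_β = 1.960 + 0.524 = 2.484.
n = 2 × (2.484 / 0.41)² = 2 × 6.059² = 2 × 36.71 = 73.4.
Round up to the next whole participant.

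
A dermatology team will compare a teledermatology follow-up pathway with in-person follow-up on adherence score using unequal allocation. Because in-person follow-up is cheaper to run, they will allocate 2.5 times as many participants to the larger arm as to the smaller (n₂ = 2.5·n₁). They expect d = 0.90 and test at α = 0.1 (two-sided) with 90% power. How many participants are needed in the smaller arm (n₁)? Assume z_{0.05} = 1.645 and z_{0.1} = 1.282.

With allocation ratio k = n₂/n₁ = 2.5, Var(x̄₁−x̄₂) = σ²(1/n₁ + 1/(k·n₁)) = σ²·(k+1)/(k·n₁).
So n₁ = (1 + 1/k)·((z_{α/2} + z_β)/d)² = 1.400 × (2.927/0.90)².
n₁ = 1.400 × 10.58 = 14.8.
Round up: n₁ = 15, giving n₂ = ⌈2.5 × 15⌉ = ⌈37.5⌉ = 38.

n₁ = 15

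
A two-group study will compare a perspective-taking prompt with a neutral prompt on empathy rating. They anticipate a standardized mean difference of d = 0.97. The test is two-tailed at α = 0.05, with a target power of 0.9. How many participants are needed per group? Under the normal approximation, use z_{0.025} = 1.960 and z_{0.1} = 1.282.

For two independent groups with equal n: n = 2·((z_{α/2} + z_β) / d)².
z_{α/2} + z_β = 1.960 + 1.282 = 3.242.
n = 2 × (3.242 / 0.97)² = 2 × 3.342² = 2 × 11.17 = 22.3.
Round up to the next whole participant.

n = 23 per group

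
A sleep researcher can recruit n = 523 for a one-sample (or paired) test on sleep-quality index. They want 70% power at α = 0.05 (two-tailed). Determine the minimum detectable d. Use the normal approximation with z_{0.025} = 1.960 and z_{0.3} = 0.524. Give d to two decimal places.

d_min ≈ 0.11

For a single sample (or paired design) of n = 523: d_min = (z_{α/2} + z_β)/√n.
z-sum = 1.960 + 0.524 = 2.484.
d_min = 2.484 / √523 = 2.484 / 22.869 = 0.109.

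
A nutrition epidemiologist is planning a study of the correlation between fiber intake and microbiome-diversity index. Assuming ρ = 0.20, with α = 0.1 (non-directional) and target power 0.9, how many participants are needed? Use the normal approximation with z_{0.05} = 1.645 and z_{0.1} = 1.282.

Fisher's z: C = ½·ln((1+r)/(1−r)) = ½·ln(1.5000) = 0.2027.
n = ((z_{α/2} + z_β)/C)² + 3.
(1.645 + 1.282) / 0.2027 = 2.927 / 0.2027 = 14.440.
n = 14.440² + 3 = 208.52 + 3 = 211.5.
Round up.

n = 212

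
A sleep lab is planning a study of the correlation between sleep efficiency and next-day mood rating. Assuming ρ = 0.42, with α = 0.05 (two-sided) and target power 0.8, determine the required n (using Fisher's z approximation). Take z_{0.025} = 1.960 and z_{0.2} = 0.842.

Fisher's z: C = ½·ln((1+r)/(1−r)) = ½·ln(2.4483) = 0.4477.
n = ((z_{α/2} + z_β)/C)² + 3.
(1.960 + 0.842) / 0.4477 = 2.802 / 0.4477 = 6.259.
n = 6.259² + 3 = 39.17 + 3 = 42.2.
Round up.

n = 43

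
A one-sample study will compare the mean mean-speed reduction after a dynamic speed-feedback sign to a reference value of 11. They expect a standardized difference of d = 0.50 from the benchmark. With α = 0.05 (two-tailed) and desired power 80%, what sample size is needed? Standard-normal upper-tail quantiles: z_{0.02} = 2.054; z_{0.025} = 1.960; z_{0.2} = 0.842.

n = 32

For a one-sample test: n = ((z_{α/2} + z_β) / d)².
z_{α/2} + z_β = 1.960 + 0.842 = 2.802.
n = (2.802 / 0.50)² = 5.604² = 31.40.
Round up.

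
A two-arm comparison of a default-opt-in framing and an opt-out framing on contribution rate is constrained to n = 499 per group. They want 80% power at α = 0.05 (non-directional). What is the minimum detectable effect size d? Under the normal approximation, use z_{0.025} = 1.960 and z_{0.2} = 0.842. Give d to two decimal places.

d_min ≈ 0.18

For two independent groups of n = 499 each: d_min = (z_{α/2} + z_β)·√(2/n).
z-sum = 1.960 + 0.842 = 2.802.
d_min = 2.802 × √(2/499) = 2.802 × 0.0633 = 0.177.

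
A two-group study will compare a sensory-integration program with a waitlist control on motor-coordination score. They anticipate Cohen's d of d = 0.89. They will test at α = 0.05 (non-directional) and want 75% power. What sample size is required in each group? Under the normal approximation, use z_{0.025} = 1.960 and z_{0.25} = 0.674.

For two independent groups with equal n: n = 2·((z_{α/2} + z_β) / d)².
z_{α/2} + z_β = 1.960 + 0.674 = 2.634.
n = 2 × (2.634 / 0.89)² = 2 × 2.960² = 2 × 8.76 = 17.5.
Round up to the next whole participant.

n = 18 per group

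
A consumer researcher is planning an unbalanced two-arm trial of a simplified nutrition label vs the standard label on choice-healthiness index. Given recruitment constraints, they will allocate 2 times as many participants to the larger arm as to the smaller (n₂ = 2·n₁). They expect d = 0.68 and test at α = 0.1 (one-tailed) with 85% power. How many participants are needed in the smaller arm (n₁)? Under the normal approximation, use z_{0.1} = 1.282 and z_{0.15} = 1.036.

n₁ = 18

With allocation ratio k = n₂/n₁ = 2, Var(x̄₁−x̄₂) = σ²(1/n₁ + 1/(k·n₁)) = σ²·(k+1)/(k·n₁).
So n₁ = (1 + 1/k)·((z_{α} + z_β)/d)² = 1.500 × (2.318/0.68)².
n₁ = 1.500 × 11.62 = 17.4.
Round up: n₁ = 18, giving n₂ = 2 × 18 = 36.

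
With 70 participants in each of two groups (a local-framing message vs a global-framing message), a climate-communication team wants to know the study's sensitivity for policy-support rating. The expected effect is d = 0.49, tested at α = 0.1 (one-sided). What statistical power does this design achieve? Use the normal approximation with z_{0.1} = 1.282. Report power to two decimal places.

For two equal groups, power = Φ(d·√(n/2) − z_{α}).
d·√(n/2) = 0.49 × √(70/2) = 0.49 × 5.916 = 2.899.
z_β = 2.899 − 1.282 = 1.617.
Power = Φ(1.617) = 0.947.

power ≈ 0.95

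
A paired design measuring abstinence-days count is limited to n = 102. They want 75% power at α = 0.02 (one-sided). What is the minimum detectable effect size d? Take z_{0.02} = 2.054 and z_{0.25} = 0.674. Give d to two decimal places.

d_min ≈ 0.27

For a single sample (or paired design) of n = 102: d_min = (z_{α} + z_β)/√n.
z-sum = 2.054 + 0.674 = 2.728.
d_min = 2.728 / √102 = 2.728 / 10.100 = 0.270.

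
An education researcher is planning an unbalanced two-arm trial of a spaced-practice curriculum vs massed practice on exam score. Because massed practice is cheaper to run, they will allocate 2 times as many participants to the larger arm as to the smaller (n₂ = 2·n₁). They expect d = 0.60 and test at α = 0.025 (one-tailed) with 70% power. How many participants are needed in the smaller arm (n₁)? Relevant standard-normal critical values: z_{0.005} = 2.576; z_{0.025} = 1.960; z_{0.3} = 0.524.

n₁ = 26

With allocation ratio k = n₂/n₁ = 2, Var(x̄₁−x̄₂) = σ²(1/n₁ + 1/(k·n₁)) = σ²·(k+1)/(k·n₁).
So n₁ = (1 + 1/k)·((z_{α} + z_β)/d)² = 1.500 × (2.484/0.60)².
n₁ = 1.500 × 17.14 = 25.7.
Round up: n₁ = 26, giving n₂ = 2 × 26 = 52.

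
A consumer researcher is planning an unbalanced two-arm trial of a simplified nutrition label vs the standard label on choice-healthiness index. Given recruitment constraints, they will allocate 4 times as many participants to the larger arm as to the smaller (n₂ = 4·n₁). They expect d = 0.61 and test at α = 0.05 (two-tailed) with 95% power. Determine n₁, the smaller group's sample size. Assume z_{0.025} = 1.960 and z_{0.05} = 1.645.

n₁ = 44

With allocation ratio k = n₂/n₁ = 4, Var(x̄₁−x̄₂) = σ²(1/n₁ + 1/(k·n₁)) = σ²·(k+1)/(k·n₁).
So n₁ = (1 + 1/k)·((z_{α/2} + z_β)/d)² = 1.250 × (3.605/0.61)².
n₁ = 1.250 × 34.93 = 43.7.
Round up: n₁ = 44, giving n₂ = 4 × 44 = 176.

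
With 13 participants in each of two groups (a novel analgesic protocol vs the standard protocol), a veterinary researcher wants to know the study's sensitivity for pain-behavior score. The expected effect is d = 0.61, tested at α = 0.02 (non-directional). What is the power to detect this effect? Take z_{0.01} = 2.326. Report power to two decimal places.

power ≈ 0.22

For two equal groups, power = Φ(d·√(n/2) − z_{α/2}).
d·√(n/2) = 0.61 × √(13/2) = 0.61 × 2.550 = 1.555.
z_β = 1.555 − 2.326 = -0.771.
Power = Φ(-0.771) = 0.220.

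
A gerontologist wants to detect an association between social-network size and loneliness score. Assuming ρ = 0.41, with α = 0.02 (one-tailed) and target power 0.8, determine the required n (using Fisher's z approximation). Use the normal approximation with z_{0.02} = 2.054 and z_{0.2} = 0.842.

n = 48

Fisher's z: C = ½·ln((1+r)/(1−r)) = ½·ln(2.3898) = 0.4356.
n = ((z_{α} + z_β)/C)² + 3.
(2.054 + 0.842) / 0.4356 = 2.896 / 0.4356 = 6.648.
n = 6.648² + 3 = 44.20 + 3 = 47.2.
Round up.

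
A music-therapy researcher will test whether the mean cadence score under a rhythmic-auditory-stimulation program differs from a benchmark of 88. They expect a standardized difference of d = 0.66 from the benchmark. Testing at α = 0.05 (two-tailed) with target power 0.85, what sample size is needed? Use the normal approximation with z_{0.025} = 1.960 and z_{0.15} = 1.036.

n = 21

For a one-sample test: n = ((z_{α/2} + z_β) / d)².
z_{α/2} + z_β = 1.960 + 1.036 = 2.996.
n = (2.996 / 0.66)² = 4.539² = 20.61.
Round up.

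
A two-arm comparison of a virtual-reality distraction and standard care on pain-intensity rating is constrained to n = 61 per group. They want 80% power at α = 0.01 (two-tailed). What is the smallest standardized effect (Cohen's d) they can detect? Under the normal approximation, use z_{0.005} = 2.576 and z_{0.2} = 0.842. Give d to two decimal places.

d_min ≈ 0.62

For two independent groups of n = 61 each: d_min = (z_{α/2} + z_β)·√(2/n).
z-sum = 2.576 + 0.842 = 3.418.
d_min = 3.418 × √(2/61) = 3.418 × 0.1811 = 0.619.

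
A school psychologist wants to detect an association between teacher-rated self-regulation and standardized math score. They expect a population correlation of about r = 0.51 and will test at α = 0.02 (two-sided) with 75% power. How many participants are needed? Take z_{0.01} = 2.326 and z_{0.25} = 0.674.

Fisher's z: C = ½·ln((1+r)/(1−r)) = ½·ln(3.0816) = 0.5627.
n = ((z_{α/2} + z_β)/C)² + 3.
(2.326 + 0.674) / 0.5627 = 3.000 / 0.5627 = 5.331.
n = 5.331² + 3 = 28.42 + 3 = 31.4.
Round up.

n = 32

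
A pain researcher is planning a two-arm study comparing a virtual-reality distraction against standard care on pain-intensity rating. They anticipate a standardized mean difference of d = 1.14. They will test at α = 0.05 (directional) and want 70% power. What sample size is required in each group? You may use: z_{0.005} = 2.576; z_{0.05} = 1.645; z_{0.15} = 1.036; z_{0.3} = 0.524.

n = 8 per group

For two independent groups with equal n: n = 2·((z_{α} + z_β) / d)².
z_{α} + z_β = 1.645 + 0.524 = 2.169.
n = 2 × (2.169 / 1.14)² = 2 × 1.903² = 2 × 3.62 = 7.2.
Round up to the next whole participant.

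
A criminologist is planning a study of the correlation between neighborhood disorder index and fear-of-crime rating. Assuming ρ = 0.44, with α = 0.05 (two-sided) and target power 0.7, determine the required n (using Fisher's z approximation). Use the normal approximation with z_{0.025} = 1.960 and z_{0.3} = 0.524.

n = 31

Fisher's z: C = ½·ln((1+r)/(1−r)) = ½·ln(2.5714) = 0.4722.
n = ((z_{α/2} + z_β)/C)² + 3.
(1.960 + 0.524) / 0.4722 = 2.484 / 0.4722 = 5.260.
n = 5.260² + 3 = 27.67 + 3 = 30.7.
Round up.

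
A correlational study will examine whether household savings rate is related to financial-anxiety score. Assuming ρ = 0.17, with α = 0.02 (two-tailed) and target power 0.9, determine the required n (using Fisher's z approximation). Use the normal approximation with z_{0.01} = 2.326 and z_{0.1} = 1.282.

n = 445

Fisher's z: C = ½·ln((1+r)/(1−r)) = ½·ln(1.4096) = 0.1717.
n = ((z_{α/2} + z_β)/C)² + 3.
(2.326 + 1.282) / 0.1717 = 3.608 / 0.1717 = 21.013.
n = 21.013² + 3 = 441.56 + 3 = 444.6.
Round up.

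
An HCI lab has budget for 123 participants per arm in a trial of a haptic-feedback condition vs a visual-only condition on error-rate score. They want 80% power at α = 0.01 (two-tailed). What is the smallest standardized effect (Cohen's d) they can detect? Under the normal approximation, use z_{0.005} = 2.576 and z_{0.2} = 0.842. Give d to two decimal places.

d_min ≈ 0.44

For two independent groups of n = 123 each: d_min = (z_{α/2} + z_β)·√(2/n).
z-sum = 2.576 + 0.842 = 3.418.
d_min = 3.418 × √(2/123) = 3.418 × 0.1275 = 0.436.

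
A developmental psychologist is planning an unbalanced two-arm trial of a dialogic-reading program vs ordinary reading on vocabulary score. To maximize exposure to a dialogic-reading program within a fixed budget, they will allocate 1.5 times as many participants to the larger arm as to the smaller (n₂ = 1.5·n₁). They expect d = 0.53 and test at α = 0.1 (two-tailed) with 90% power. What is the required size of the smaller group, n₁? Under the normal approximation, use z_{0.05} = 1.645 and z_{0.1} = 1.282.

With allocation ratio k = n₂/n₁ = 1.5, Var(x̄₁−x̄₂) = σ²(1/n₁ + 1/(k·n₁)) = σ²·(k+1)/(k·n₁).
So n₁ = (1 + 1/k)·((z_{α/2} + z_β)/d)² = 1.667 × (2.927/0.53)².
n₁ = 1.667 × 30.50 = 50.8.
Round up: n₁ = 51, giving n₂ = ⌈1.5 × 51⌉ = ⌈76.5⌉ = 77.

n₁ = 51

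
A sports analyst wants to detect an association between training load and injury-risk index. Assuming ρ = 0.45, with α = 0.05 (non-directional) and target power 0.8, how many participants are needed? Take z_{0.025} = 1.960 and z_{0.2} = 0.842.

Fisher's z: C = ½·ln((1+r)/(1−r)) = ½·ln(2.6364) = 0.4847.
n = ((z_{α/2} + z_β)/C)² + 3.
(1.960 + 0.842) / 0.4847 = 2.802 / 0.4847 = 5.781.
n = 5.781² + 3 = 33.42 + 3 = 36.4.
Round up.

n = 37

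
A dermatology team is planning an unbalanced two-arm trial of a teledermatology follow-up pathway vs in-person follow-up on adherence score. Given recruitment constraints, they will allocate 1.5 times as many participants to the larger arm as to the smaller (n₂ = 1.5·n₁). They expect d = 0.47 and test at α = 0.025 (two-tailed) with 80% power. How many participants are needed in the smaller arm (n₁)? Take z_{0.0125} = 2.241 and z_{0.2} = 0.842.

With allocation ratio k = n₂/n₁ = 1.5, Var(x̄₁−x̄₂) = σ²(1/n₁ + 1/(k·n₁)) = σ²·(k+1)/(k·n₁).
So n₁ = (1 + 1/k)·((z_{α/2} + z_β)/d)² = 1.667 × (3.083/0.47)².
n₁ = 1.667 × 43.03 = 71.7.
Round up: n₁ = 72, giving n₂ = 1.5 × 72 = 108.

n₁ = 72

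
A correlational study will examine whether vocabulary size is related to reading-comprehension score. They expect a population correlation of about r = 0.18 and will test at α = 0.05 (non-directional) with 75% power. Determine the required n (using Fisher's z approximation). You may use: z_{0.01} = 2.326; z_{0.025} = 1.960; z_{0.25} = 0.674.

Fisher's z: C = ½·ln((1+r)/(1−r)) = ½·ln(1.4390) = 0.1820.
n = ((z_{α/2} + z_β)/C)² + 3.
(1.960 + 0.674) / 0.1820 = 2.634 / 0.1820 = 14.473.
n = 14.473² + 3 = 209.45 + 3 = 212.5.
Round up.

n = 213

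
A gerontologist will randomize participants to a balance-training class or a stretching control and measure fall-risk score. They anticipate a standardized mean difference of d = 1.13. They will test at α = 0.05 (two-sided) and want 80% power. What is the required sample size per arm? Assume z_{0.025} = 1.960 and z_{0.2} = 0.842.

For two independent groups with equal n: n = 2·((z_{α/2} + z_β) / d)².
z_{α/2} + z_β = 1.960 + 0.842 = 2.802.
n = 2 × (2.802 / 1.13)² = 2 × 2.480² = 2 × 6.15 = 12.3.
Round up to the next whole participant.

n = 13 per group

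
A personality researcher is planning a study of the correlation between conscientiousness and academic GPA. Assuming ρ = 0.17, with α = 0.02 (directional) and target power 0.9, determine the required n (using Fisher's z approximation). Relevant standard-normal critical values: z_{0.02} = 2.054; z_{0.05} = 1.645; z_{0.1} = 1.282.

n = 381

Fisher's z: C = ½·ln((1+r)/(1−r)) = ½·ln(1.4096) = 0.1717.
n = ((z_{α} + z_β)/C)² + 3.
(2.054 + 1.282) / 0.1717 = 3.336 / 0.1717 = 19.429.
n = 19.429² + 3 = 377.50 + 3 = 380.5.
Round up.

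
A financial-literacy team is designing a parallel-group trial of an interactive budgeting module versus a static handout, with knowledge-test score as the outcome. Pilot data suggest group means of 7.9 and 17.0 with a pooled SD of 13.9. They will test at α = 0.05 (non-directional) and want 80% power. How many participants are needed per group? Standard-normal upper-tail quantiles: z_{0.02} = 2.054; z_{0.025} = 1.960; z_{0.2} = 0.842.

Cohen's d = |M₁ − M₂| / SD_pooled = |7.9 − 17.0| / 13.9 = 9.1 / 13.9 = 0.655.
For two independent groups with equal n: n = 2·((z_{α/2} + z_β) / d)².
z_{α/2} + z_β = 1.960 + 0.842 = 2.802.
n = 2 × (2.802 / 0.655)² = 2 × 4.278² = 2 × 18.30 = 36.6.
Round up to the next whole participant.

n = 37 per group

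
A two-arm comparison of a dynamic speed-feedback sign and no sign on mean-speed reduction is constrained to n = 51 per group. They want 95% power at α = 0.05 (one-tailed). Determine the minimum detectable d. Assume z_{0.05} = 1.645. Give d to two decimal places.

For two independent groups of n = 51 each: d_min = (z_{α} + z_β)·√(2/n).
z-sum = 1.645 + 1.645 = 3.290.
d_min = 3.290 × √(2/51) = 3.290 × 0.1980 = 0.652.

d_min ≈ 0.65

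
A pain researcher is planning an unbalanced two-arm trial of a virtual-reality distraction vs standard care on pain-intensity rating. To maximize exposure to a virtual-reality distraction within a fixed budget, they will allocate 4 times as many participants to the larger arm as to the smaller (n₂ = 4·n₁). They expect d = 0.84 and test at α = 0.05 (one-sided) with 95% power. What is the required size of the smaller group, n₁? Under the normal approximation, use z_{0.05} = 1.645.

With allocation ratio k = n₂/n₁ = 4, Var(x̄₁−x̄₂) = σ²(1/n₁ + 1/(k·n₁)) = σ²·(k+1)/(k·n₁).
So n₁ = (1 + 1/k)·((z_{α} + z_β)/d)² = 1.250 × (3.290/0.84)².
n₁ = 1.250 × 15.34 = 19.2.
Round up: n₁ = 20, giving n₂ = 4 × 20 = 80.

n₁ = 20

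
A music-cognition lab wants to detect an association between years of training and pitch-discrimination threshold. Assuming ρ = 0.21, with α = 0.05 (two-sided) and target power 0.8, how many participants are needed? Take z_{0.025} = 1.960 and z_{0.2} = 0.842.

Fisher's z: C = ½·ln((1+r)/(1−r)) = ½·ln(1.5316) = 0.2132.
n = ((z_{α/2} + z_β)/C)² + 3.
(1.960 + 0.842) / 0.2132 = 2.802 / 0.2132 = 13.143.
n = 13.143² + 3 = 172.73 + 3 = 175.7.
Round up.

n = 176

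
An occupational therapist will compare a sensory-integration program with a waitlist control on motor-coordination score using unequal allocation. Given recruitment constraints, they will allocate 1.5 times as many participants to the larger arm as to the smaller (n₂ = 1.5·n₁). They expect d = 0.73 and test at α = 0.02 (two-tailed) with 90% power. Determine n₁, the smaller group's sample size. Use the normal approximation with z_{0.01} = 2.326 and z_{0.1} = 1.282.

With allocation ratio k = n₂/n₁ = 1.5, Var(x̄₁−x̄₂) = σ²(1/n₁ + 1/(k·n₁)) = σ²·(k+1)/(k·n₁).
So n₁ = (1 + 1/k)·((z_{α/2} + z_β)/d)² = 1.667 × (3.608/0.73)².
n₁ = 1.667 × 24.43 = 40.7.
Round up: n₁ = 41, giving n₂ = ⌈1.5 × 41⌉ = ⌈61.5⌉ = 62.

n₁ = 41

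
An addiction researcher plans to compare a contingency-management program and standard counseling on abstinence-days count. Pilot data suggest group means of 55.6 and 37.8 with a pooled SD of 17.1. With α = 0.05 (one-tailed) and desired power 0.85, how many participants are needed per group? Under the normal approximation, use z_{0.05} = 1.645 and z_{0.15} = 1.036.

n = 14 per group

Cohen's d = |M₁ − M₂| / SD_pooled = |55.6 − 37.8| / 17.1 = 17.8 / 17.1 = 1.041.
For two independent groups with equal n: n = 2·((z_{α} + z_β) / d)².
z_{α} + z_β = 1.645 + 1.036 = 2.681.
n = 2 × (2.681 / 1.041)² = 2 × 2.575² = 2 × 6.63 = 13.3.
Round up to the next whole participant.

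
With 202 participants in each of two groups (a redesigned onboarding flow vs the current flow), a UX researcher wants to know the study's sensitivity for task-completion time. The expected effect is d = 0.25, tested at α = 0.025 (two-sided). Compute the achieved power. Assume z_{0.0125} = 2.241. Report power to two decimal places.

power ≈ 0.61

For two equal groups, power = Φ(d·√(n/2) − z_{α/2}).
d·√(n/2) = 0.25 × √(202/2) = 0.25 × 10.050 = 2.512.
z_β = 2.512 − 2.241 = 0.271.
Power = Φ(0.271) = 0.607.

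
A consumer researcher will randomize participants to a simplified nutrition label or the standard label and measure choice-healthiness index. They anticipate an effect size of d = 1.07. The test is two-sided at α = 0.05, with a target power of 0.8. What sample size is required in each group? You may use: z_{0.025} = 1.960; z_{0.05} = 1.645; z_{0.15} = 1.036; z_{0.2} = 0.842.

n = 14 per group

For two independent groups with equal n: n = 2·((z_{α/2} + z_β) / d)².
z_{α/2} + z_β = 1.960 + 0.842 = 2.802.
n = 2 × (2.802 / 1.07)² = 2 × 2.619² = 2 × 6.86 = 13.7.
Round up to the next whole participant.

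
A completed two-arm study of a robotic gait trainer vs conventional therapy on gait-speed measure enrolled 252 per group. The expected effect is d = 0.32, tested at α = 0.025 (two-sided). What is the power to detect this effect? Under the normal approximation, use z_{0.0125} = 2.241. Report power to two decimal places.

For two equal groups, power = Φ(d·√(n/2) − z_{α/2}).
d·√(n/2) = 0.32 × √(252/2) = 0.32 × 11.225 = 3.592.
z_β = 3.592 − 2.241 = 1.351.
Power = Φ(1.351) = 0.912.

power ≈ 0.91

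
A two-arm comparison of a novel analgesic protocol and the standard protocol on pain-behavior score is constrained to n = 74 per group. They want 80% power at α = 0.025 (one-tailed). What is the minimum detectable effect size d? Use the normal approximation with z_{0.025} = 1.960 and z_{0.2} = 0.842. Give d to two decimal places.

d_min ≈ 0.46

For two independent groups of n = 74 each: d_min = (z_{α} + z_β)·√(2/n).
z-sum = 1.960 + 0.842 = 2.802.
d_min = 2.802 × √(2/74) = 2.802 × 0.1644 = 0.461.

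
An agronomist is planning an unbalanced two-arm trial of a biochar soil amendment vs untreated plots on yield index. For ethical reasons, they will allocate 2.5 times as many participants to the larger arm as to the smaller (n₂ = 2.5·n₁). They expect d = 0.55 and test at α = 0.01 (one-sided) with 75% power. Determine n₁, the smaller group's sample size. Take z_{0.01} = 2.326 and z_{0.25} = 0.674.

With allocation ratio k = n₂/n₁ = 2.5, Var(x̄₁−x̄₂) = σ²(1/n₁ + 1/(k·n₁)) = σ²·(k+1)/(k·n₁).
So n₁ = (1 + 1/k)·((z_{α} + z_β)/d)² = 1.400 × (3.000/0.55)².
n₁ = 1.400 × 29.75 = 41.7.
Round up: n₁ = 42, giving n₂ = 2.5 × 42 = 105.

n₁ = 42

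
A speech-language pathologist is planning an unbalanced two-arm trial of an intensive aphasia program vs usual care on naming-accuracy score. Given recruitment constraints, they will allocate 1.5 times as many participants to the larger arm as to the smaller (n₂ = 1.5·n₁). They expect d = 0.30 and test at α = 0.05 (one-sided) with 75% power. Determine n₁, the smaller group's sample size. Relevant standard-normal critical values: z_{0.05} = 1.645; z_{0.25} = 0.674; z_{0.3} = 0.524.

n₁ = 100

With allocation ratio k = n₂/n₁ = 1.5, Var(x̄₁−x̄₂) = σ²(1/n₁ + 1/(k·n₁)) = σ²·(k+1)/(k·n₁).
So n₁ = (1 + 1/k)·((z_{α} + z_β)/d)² = 1.667 × (2.319/0.30)².
n₁ = 1.667 × 59.75 = 99.6.
Round up: n₁ = 100, giving n₂ = 1.5 × 100 = 150.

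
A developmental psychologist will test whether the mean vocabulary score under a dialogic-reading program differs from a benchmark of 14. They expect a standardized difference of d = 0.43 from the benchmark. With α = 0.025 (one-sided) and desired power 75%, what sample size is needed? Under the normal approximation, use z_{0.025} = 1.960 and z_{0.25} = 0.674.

n = 38

For a one-sample test: n = ((z_{α} + z_β) / d)².
z_{α} + z_β = 1.960 + 0.674 = 2.634.
n = (2.634 / 0.43)² = 6.126² = 37.52.
Round up.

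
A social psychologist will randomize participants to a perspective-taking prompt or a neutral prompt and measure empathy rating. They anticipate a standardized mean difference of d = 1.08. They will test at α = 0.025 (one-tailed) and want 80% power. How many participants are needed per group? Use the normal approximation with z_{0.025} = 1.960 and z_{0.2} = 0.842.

For two independent groups with equal n: n = 2·((z_{α} + z_β) / d)².
z_{α} + z_β = 1.960 + 0.842 = 2.802.
n = 2 × (2.802 / 1.08)² = 2 × 2.594² = 2 × 6.73 = 13.5.
Round up to the next whole participant.

n = 14 per group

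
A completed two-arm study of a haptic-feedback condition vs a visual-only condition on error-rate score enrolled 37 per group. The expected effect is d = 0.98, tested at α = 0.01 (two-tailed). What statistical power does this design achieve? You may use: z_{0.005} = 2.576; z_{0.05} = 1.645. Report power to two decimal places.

power ≈ 0.95

For two equal groups, power = Φ(d·√(n/2) − z_{α/2}).
d·√(n/2) = 0.98 × √(37/2) = 0.98 × 4.301 = 4.215.
z_β = 4.215 − 2.576 = 1.639.
Power = Φ(1.639) = 0.949.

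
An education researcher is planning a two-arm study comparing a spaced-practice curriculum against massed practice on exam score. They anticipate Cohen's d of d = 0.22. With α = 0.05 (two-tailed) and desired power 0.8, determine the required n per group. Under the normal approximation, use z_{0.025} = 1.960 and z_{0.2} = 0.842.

n = 325 per group

For two independent groups with equal n: n = 2·((z_{α/2} + z_β) / d)².
z_{α/2} + z_β = 1.960 + 0.842 = 2.802.
n = 2 × (2.802 / 0.22)² = 2 × 12.736² = 2 × 162.21 = 324.4.
Round up to the next whole participant.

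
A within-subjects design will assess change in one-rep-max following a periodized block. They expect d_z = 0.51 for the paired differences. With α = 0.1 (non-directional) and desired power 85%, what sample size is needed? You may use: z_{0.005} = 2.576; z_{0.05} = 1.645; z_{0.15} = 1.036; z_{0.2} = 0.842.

n = 28 pairs

For a paired (one-sample on differences) test: n = ((z_{α/2} + z_β) / d)².
z_{α/2} + z_β = 1.645 + 1.036 = 2.681.
n = (2.681 / 0.51)² = 5.257² = 27.63.
Round up.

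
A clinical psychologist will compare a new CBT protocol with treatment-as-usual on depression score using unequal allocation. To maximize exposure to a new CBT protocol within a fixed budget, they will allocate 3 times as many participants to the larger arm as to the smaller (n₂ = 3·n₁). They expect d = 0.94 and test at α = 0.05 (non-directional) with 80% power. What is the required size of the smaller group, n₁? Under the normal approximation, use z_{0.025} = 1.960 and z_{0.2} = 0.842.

With allocation ratio k = n₂/n₁ = 3, Var(x̄₁−x̄₂) = σ²(1/n₁ + 1/(k·n₁)) = σ²·(k+1)/(k·n₁).
So n₁ = (1 + 1/k)·((z_{α/2} + z_β)/d)² = 1.333 × (2.802/0.94)².
n₁ = 1.333 × 8.89 = 11.8.
Round up: n₁ = 12, giving n₂ = 3 × 12 = 36.

n₁ = 12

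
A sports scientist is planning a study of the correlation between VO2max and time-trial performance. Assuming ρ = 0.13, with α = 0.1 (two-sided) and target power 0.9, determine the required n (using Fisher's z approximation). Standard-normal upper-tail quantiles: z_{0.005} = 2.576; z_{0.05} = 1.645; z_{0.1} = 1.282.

n = 505

Fisher's z: C = ½·ln((1+r)/(1−r)) = ½·ln(1.2989) = 0.1307.
n = ((z_{α/2} + z_β)/C)² + 3.
(1.645 + 1.282) / 0.1307 = 2.927 / 0.1307 = 22.395.
n = 22.395² + 3 = 501.53 + 3 = 504.5.
Round up.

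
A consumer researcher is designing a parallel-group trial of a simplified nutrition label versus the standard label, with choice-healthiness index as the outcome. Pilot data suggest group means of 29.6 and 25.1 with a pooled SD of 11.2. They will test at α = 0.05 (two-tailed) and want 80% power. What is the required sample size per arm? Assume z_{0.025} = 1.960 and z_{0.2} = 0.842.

Cohen's d = |M₁ − M₂| / SD_pooled = |29.6 − 25.1| / 11.2 = 4.5 / 11.2 = 0.402.
For two independent groups with equal n: n = 2·((z_{α/2} + z_β) / d)².
z_{α/2} + z_β = 1.960 + 0.842 = 2.802.
n = 2 × (2.802 / 0.402)² = 2 × 6.970² = 2 × 48.58 = 97.2.
Round up to the next whole participant.

n = 98 per group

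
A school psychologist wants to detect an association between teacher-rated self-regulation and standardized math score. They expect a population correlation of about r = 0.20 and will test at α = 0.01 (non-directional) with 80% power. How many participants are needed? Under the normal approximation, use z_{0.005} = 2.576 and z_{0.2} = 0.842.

n = 288

Fisher's z: C = ½·ln((1+r)/(1−r)) = ½·ln(1.5000) = 0.2027.
n = ((z_{α/2} + z_β)/C)² + 3.
(2.576 + 0.842) / 0.2027 = 3.418 / 0.2027 = 16.862.
n = 16.862² + 3 = 284.34 + 3 = 287.3.
Round up.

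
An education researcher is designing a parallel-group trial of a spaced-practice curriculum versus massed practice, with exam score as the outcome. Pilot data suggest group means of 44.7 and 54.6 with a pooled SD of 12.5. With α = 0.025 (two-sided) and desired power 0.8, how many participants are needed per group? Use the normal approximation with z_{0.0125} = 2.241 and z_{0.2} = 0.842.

Cohen's d = |M₁ − M₂| / SD_pooled = |44.7 − 54.6| / 12.5 = 9.9 / 12.5 = 0.792.
For two independent groups with equal n: n = 2·((z_{α/2} + z_β) / d)².
z_{α/2} + z_β = 2.241 + 0.842 = 3.083.
n = 2 × (3.083 / 0.792)² = 2 × 3.893² = 2 × 15.15 = 30.3.
Round up to the next whole participant.

n = 31 per group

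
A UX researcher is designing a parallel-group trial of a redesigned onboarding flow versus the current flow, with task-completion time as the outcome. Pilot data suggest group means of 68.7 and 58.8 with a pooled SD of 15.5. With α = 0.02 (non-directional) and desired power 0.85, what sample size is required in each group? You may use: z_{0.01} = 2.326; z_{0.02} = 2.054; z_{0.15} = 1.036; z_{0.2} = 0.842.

n = 56 per group

Cohen's d = |M₁ − M₂| / SD_pooled = |68.7 − 58.8| / 15.5 = 9.9 / 15.5 = 0.639.
For two independent groups with equal n: n = 2·((z_{α/2} + z_β) / d)².
z_{α/2} + z_β = 2.326 + 1.036 = 3.362.
n = 2 × (3.362 / 0.639)² = 2 × 5.261² = 2 × 27.68 = 55.4.
Round up to the next whole participant.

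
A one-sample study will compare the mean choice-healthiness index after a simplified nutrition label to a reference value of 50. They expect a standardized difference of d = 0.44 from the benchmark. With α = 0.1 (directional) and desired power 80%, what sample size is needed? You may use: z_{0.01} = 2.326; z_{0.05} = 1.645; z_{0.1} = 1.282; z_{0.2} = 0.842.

For a one-sample test: n = ((z_{α} + z_β) / d)².
z_{α} + z_β = 1.282 + 0.842 = 2.124.
n = (2.124 / 0.44)² = 4.827² = 23.30.
Round up.

n = 24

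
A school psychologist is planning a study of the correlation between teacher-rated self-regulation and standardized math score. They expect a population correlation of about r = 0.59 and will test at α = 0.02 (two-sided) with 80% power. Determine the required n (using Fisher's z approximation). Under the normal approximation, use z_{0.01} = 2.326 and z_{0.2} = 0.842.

Fisher's z: C = ½·ln((1+r)/(1−r)) = ½·ln(3.8780) = 0.6777.
n = ((z_{α/2} + z_β)/C)² + 3.
(2.326 + 0.842) / 0.6777 = 3.168 / 0.6777 = 4.675.
n = 4.675² + 3 = 21.85 + 3 = 24.9.
Round up.

n = 25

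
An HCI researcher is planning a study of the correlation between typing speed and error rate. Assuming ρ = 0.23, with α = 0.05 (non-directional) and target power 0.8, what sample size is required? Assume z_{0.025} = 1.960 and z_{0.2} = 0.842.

n = 147

Fisher's z: C = ½·ln((1+r)/(1−r)) = ½·ln(1.5974) = 0.2342.
n = ((z_{α/2} + z_β)/C)² + 3.
(1.960 + 0.842) / 0.2342 = 2.802 / 0.2342 = 11.964.
n = 11.964² + 3 = 143.14 + 3 = 146.1.
Round up.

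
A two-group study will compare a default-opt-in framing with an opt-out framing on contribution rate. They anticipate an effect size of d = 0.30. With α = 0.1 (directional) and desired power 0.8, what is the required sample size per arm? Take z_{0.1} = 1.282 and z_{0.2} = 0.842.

n = 101 per group

For two independent groups with equal n: n = 2·((z_{α} + z_β) / d)².
z_{α} + z_β = 1.282 + 0.842 = 2.124.
n = 2 × (2.124 / 0.30)² = 2 × 7.080² = 2 × 50.13 = 100.3.
Round up to the next whole participant.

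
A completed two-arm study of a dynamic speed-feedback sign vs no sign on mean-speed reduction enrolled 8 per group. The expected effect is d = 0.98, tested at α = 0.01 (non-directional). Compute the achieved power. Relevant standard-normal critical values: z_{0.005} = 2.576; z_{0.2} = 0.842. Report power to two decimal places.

For two equal groups, power = Φ(d·√(n/2) − z_{α/2}).
d·√(n/2) = 0.98 × √(8/2) = 0.98 × 2.000 = 1.960.
z_β = 1.960 − 2.576 = -0.616.
Power = Φ(-0.616) = 0.269.

power ≈ 0.27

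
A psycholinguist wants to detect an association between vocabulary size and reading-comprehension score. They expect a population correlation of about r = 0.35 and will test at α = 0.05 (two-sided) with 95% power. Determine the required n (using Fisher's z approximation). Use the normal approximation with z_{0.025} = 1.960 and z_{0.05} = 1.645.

Fisher's z: C = ½·ln((1+r)/(1−r)) = ½·ln(2.0769) = 0.3654.
n = ((z_{α/2} + z_β)/C)² + 3.
(1.960 + 1.645) / 0.3654 = 3.605 / 0.3654 = 9.866.
n = 9.866² + 3 = 97.34 + 3 = 100.3.
Round up.

n = 101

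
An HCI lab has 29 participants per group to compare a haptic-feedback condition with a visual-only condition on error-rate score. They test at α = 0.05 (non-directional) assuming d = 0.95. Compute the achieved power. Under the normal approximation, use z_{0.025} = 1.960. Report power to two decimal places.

For two equal groups, power = Φ(d·√(n/2) − z_{α/2}).
d·√(n/2) = 0.95 × √(29/2) = 0.95 × 3.808 = 3.617.
z_β = 3.617 − 1.960 = 1.657.
Power = Φ(1.657) = 0.951.

power ≈ 0.95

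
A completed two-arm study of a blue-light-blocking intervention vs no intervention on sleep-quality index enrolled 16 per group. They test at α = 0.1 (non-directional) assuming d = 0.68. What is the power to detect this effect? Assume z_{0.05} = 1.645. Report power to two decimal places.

power ≈ 0.61

For two equal groups, power = Φ(d·√(n/2) − z_{α/2}).
d·√(n/2) = 0.68 × √(16/2) = 0.68 × 2.828 = 1.923.
z_β = 1.923 − 1.645 = 0.278.
Power = Φ(0.278) = 0.610.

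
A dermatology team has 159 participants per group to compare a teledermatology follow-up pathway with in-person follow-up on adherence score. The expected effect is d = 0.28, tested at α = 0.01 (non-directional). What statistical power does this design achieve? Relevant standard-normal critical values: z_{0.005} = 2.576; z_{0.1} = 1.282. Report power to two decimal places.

power ≈ 0.47

For two equal groups, power = Φ(d·√(n/2) − z_{α/2}).
d·√(n/2) = 0.28 × √(159/2) = 0.28 × 8.916 = 2.497.
z_β = 2.497 − 2.576 = -0.079.
Power = Φ(-0.079) = 0.468.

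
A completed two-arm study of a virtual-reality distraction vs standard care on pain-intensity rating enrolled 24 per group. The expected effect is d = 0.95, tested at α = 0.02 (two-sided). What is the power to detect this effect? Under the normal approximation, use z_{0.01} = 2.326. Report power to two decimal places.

power ≈ 0.83

For two equal groups, power = Φ(d·√(n/2) − z_{α/2}).
d·√(n/2) = 0.95 × √(24/2) = 0.95 × 3.464 = 3.291.
z_β = 3.291 − 2.326 = 0.965.
Power = Φ(0.965) = 0.833.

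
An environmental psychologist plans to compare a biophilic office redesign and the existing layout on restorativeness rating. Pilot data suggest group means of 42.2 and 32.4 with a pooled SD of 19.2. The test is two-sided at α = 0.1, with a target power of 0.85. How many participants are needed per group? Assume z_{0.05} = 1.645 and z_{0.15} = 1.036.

Cohen's d = |M₁ − M₂| / SD_pooled = |42.2 − 32.4| / 19.2 = 9.8 / 19.2 = 0.510.
For two independent groups with equal n: n = 2·((z_{α/2} + z_β) / d)².
z_{α/2} + z_β = 1.645 + 1.036 = 2.681.
n = 2 × (2.681 / 0.510)² = 2 × 5.257² = 2 × 27.63 = 55.3.
Round up to the next whole participant.

n = 56 per group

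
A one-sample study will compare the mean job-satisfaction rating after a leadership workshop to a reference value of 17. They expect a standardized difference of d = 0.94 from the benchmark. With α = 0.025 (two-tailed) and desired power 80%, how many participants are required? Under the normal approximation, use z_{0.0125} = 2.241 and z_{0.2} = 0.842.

n = 11

For a one-sample test: n = ((z_{α/2} + z_β) / d)².
z_{α/2} + z_β = 2.241 + 0.842 = 3.083.
n = (3.083 / 0.94)² = 3.280² = 10.76.
Round up.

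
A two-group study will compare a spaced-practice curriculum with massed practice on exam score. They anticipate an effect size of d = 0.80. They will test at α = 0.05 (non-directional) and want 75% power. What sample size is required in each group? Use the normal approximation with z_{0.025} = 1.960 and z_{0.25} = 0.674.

For two independent groups with equal n: n = 2·((z_{α/2} + z_β) / d)².
z_{α/2} + z_β = 1.960 + 0.674 = 2.634.
n = 2 × (2.634 / 0.80)² = 2 × 3.292² = 2 × 10.84 = 21.7.
Round up to the next whole participant.

n = 22 per group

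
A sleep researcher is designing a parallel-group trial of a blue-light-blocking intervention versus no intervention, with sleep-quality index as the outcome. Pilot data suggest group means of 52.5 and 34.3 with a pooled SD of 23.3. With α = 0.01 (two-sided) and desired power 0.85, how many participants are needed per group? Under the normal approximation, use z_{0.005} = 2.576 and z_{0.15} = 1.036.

n = 43 per group

Cohen's d = |M₁ − M₂| / SD_pooled = |52.5 − 34.3| / 23.3 = 18.2 / 23.3 = 0.781.
For two independent groups with equal n: n = 2·((z_{α/2} + z_β) / d)².
z_{α/2} + z_β = 2.576 + 1.036 = 3.612.
n = 2 × (3.612 / 0.781)² = 2 × 4.625² = 2 × 21.39 = 42.8.
Round up to the next whole participant.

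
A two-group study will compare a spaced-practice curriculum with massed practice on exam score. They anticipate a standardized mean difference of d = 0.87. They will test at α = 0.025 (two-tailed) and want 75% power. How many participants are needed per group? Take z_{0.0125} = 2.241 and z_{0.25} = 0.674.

n = 23 per group

For two independent groups with equal n: n = 2·((z_{α/2} + z_β) / d)².
z_{α/2} + z_β = 2.241 + 0.674 = 2.915.
n = 2 × (2.915 / 0.87)² = 2 × 3.351² = 2 × 11.23 = 22.5.
Round up to the next whole participant.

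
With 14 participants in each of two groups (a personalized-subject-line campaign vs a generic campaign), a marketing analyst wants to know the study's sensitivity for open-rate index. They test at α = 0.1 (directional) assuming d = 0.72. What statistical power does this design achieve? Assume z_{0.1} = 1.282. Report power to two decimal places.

power ≈ 0.73

For two equal groups, power = Φ(d·√(n/2) − z_{α}).
d·√(n/2) = 0.72 × √(14/2) = 0.72 × 2.646 = 1.905.
z_β = 1.905 − 1.282 = 0.623.
Power = Φ(0.623) = 0.733.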